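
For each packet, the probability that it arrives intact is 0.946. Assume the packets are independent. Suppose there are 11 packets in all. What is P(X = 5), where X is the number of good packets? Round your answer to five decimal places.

0.00001

X ~ Binomial(n=11, p=0.946).
P(X=5) = C(11,5) · p^5 · (1−p)^6
= 462 · 0.75763 · 2.4795e-08 = 0.0000087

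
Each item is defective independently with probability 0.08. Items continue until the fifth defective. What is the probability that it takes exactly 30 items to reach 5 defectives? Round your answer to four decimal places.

Y = trial on which the fifth success occurs; negative binomial, r=5, p=0.08.
P(Y=30) = C(29,4) · p^5 · (1−p)^25
= 23751 · 3.2768e-06 · 0.12436 = 0.009679

0.0097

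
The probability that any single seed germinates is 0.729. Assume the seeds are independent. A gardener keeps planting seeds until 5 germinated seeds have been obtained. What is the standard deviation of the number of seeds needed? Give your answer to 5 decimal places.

Y = total seeds until the fifth success; negative binomial with r=5, p=0.729.
SD(Y) = √[r(1−p)/p²] = √(2.5496716) = 1.5967691

1.59677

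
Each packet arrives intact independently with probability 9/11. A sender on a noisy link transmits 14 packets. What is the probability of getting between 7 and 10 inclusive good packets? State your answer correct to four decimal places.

0.2397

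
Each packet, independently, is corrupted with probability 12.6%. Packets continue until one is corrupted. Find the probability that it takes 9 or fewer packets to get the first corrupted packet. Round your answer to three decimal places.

0.702

Y = number of packets to the first success; geometric, p = 0.126.
P(Y ≤ 9) = 1 − (1−p)^9 = 1 − 0.29758 = 0.70242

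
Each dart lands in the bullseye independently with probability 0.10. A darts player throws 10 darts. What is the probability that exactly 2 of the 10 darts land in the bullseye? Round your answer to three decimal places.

0.194

X ~ Binomial(n=10, p=0.10).
P(X=2) = C(10,2) · p^2 · (1−p)^8
= 45 · 0.01 · 0.43047 = 0.19371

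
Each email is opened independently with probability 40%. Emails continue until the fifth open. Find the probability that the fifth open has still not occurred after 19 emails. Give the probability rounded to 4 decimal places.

0.0696

Needing more than 19 emails ⇔ fewer than 5 successes in the first 19. With X ~ Binomial(19, 0.40), P(Y > 19) = P(X ≤ 4).
  k=0: C(19,0)·0.40^0·0.60^19 = 0.000061
  k=1: C(19,1)·0.40^1·0.60^18 = 0.000772
  k=2: C(19,2)·0.40^2·0.60^17 = 0.004631
  k=3: C(19,3)·0.40^3·0.60^16 = 0.017495
  k=4: C(19,4)·0.40^4·0.60^15 = 0.046654
P(X ≤ 4) = 0.069614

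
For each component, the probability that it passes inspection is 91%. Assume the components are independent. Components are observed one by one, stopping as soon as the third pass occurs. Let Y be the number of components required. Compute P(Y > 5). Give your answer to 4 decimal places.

0.0063

Needing more than 5 components ⇔ fewer than 3 successes in the first 5. With X ~ Binomial(5, 0.91), P(Y > 5) = P(X ≤ 2).
  k=0: C(5,0)·0.91^0·0.09^5 = 0.000006
  k=1: C(5,1)·0.91^1·0.09^4 = 0.000299
  k=2: C(5,2)·0.91^2·0.09^3 = 0.006037
P(X ≤ 2) = 0.006341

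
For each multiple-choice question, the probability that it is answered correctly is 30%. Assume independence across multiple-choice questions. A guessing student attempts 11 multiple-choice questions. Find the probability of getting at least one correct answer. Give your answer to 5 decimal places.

0.98023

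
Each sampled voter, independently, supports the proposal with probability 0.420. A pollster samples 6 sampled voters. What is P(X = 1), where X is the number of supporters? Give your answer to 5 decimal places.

X ~ Binomial(n=6, p=0.42).
P(X=1) = C(6,1) · p^1 · (1−p)^5
= 6 · 0.42 · 0.065636 = 0.1654019

0.16540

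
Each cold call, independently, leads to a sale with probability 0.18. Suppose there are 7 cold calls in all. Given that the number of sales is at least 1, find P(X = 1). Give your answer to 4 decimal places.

0.5102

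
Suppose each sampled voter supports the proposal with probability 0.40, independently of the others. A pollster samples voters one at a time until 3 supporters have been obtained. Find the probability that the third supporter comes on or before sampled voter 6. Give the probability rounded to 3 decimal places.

0.456

Finishing within 6 sampled voters ⇔ at least 3 successes in the first 6. With X ~ Binomial(6, 0.40), P(Y ≤ 6) = 1 − P(X ≤ 2).
  k=0: C(6,0)·0.40^0·0.60^6 = 0.04666
  k=1: C(6,1)·0.40^1·0.60^5 = 0.18662
  k=2: C(6,2)·0.40^2·0.60^4 = 0.31104
1 − 0.54432 = 0.45568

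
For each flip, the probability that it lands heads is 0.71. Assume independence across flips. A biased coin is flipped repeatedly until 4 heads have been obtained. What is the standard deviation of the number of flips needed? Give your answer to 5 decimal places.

Y = total flips until the fourth success; negative binomial with r=4, p=0.71.
SD(Y) = √[r(1−p)/p²] = √(2.3011307) = 1.5169478

1.51695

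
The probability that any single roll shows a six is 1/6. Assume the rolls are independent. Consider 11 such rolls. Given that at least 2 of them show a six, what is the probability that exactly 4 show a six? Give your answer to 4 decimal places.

X ~ Binomial(11, 0.166667). Want P(X=4 | X≥2) = P(X=4) / P(X≥2).
P(X=4) = C(11,4)·0.166667^4·0.833333^7 = 0.071062
P(X≥2) = 1 − 0.134588 − 0.296094 = 0.569318
Ratio = 0.071062 / 0.569318 = 0.124820

0.1248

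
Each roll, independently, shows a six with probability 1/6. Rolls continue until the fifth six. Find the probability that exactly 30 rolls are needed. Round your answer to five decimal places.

0.03202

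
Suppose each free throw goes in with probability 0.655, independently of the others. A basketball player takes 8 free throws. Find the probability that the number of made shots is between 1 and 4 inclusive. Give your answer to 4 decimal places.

0.2828

X ~ Binomial(8, 0.655); P(1 ≤ X ≤ 4) = Σ C(8,k) p^k (1−p)^(8−k) over k:
  k=1: C(8,1)·0.655^1·0.345^7 = 0.003048
  k=2: C(8,2)·0.655^2·0.345^6 = 0.020256
  k=3: C(8,3)·0.655^3·0.345^5 = 0.076914
  k=4: C(8,4)·0.655^4·0.345^4 = 0.182532
Total = 0.282751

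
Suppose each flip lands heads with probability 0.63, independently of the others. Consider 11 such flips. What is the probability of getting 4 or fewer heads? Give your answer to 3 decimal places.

0.067

X ~ Binomial(11, 0.63); P(X ≤ 4) = Σ C(11,k) p^k (1−p)^(11−k) over k:
  k=0: C(11,0)·0.63^0·0.37^11 = 0.00002
  k=1: C(11,1)·0.63^1·0.37^10 = 0.00033
  k=2: C(11,2)·0.63^2·0.37^9 = 0.00284
  k=3: C(11,3)·0.63^3·0.37^8 = 0.01449
  k=4: C(11,4)·0.63^4·0.37^7 = 0.04935
Total = 0.06703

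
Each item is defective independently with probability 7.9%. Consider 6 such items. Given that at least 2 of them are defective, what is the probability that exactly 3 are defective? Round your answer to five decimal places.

0.10193

X ~ Binomial(6, 0.079). Want P(X=3 | X≥2) = P(X=3) / P(X≥2).
P(X=3) = C(6,3)·0.079^3·0.921^3 = 0.0077035
P(X≥2) = 1 − 0.6103203 − 0.3141062 = 0.0755736
Ratio = 0.0077035 / 0.0755736 = 0.1019343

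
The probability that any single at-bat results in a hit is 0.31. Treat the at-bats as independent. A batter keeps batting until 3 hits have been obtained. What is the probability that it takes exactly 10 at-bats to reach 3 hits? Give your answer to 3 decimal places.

Y = trial on which the third success occurs; negative binomial, r=3, p=0.31.
P(Y=10) = C(9,2) · p^3 · (1−p)^7
= 36 · 0.029791 · 0.074464 = 0.07986

0.080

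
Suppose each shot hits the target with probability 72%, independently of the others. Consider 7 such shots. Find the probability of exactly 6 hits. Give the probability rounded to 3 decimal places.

X ~ Binomial(n=7, p=0.72).
P(X=6) = C(7,6) · p^6 · (1−p)^1
= 7 · 0.13931 · 0.28 = 0.27306

0.273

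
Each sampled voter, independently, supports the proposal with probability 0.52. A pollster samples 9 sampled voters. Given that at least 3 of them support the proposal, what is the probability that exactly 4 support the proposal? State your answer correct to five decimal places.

X ~ Binomial(9, 0.52). Want P(X=4 | X≥3) = P(X=4) / P(X≥3).
P(X=4) = C(9,4)·0.52^4·0.48^5 = 0.2347416
P(X≥3) = 1 − 0.0013526 − 0.0131879 − 0.0571476 = 0.9283119
Ratio = 0.2347416 / 0.9283119 = 0.2528693

0.25287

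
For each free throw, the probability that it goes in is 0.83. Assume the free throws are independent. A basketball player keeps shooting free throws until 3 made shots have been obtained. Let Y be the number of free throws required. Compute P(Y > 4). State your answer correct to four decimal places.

Needing more than 4 free throws ⇔ fewer than 3 successes in the first 4. With X ~ Binomial(4, 0.83), P(Y > 4) = P(X ≤ 2).
  k=0: C(4,0)·0.83^0·0.17^4 = 0.000835
  k=1: C(4,1)·0.83^1·0.17^3 = 0.016311
  k=2: C(4,2)·0.83^2·0.17^2 = 0.119455
P(X ≤ 2) = 0.136602

0.1366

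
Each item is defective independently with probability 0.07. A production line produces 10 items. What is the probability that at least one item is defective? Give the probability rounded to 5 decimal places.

0.51602

P(at least one) = 1 − P(none) = 1 − (1 − 0.07)^10
= 1 − 0.4839823 = 0.5160177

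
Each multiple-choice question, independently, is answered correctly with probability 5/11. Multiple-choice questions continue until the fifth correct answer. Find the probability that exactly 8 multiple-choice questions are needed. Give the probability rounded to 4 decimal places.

0.1102

Y = trial on which the fifth success occurs; negative binomial, r=5, p=0.454545.
P(Y=8) = C(7,4) · p^5 · (1−p)^3
= 35 · 0.019404 · 0.16228 = 0.110212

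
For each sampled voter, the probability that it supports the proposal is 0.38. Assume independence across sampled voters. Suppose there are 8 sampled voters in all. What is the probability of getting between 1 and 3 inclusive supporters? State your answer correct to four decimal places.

X ~ Binomial(8, 0.38); P(1 ≤ X ≤ 3) = Σ C(8,k) p^k (1−p)^(8−k) over k:
  k=1: C(8,1)·0.38^1·0.62^7 = 0.107057
  k=2: C(8,2)·0.38^2·0.62^6 = 0.229655
  k=3: C(8,3)·0.38^3·0.62^5 = 0.281512
Total = 0.618224

0.6182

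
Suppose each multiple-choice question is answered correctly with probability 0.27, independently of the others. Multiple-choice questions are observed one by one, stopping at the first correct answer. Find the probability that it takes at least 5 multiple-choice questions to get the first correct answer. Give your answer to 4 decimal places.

Y = number of multiple-choice questions to the first success; geometric, p = 0.27.
P(Y > 4) = P(first 4 all fail) = (1−p)^4 = 0.283982

0.2840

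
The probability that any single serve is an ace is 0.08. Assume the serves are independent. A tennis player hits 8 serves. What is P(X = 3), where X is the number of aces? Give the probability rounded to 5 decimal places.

0.01890

X ~ Binomial(n=8, p=0.08).
P(X=3) = C(8,3) · p^3 · (1−p)^5
= 56 · 0.000512 · 0.65908 = 0.0188972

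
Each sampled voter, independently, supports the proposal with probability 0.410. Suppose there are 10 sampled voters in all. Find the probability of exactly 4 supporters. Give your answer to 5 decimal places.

0.25030

X ~ Binomial(n=10, p=0.41).
P(X=4) = C(10,4) · p^4 · (1−p)^6
= 210 · 0.028258 · 0.042181 = 0.2503034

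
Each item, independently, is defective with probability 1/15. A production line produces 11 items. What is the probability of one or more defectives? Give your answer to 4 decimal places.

0.5318

P(at least one) = 1 − P(none) = 1 − (1 − 0.066667)^11
= 1 − 0.468171 = 0.531829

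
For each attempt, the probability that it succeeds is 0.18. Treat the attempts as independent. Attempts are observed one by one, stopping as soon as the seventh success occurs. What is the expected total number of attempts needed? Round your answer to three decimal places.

Y = total attempts until the seventh success; negative binomial with r=7, p=0.18.
E[Y] = r / p = 7 / 0.18 = 38.88889

38.889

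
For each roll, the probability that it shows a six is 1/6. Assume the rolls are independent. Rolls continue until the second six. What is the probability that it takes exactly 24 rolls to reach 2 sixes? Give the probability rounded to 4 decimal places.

Y = trial on which the second success occurs; negative binomial, r=2, p=0.166667.
P(Y=24) = C(23,1) · p^2 · (1−p)^22
= 23 · 0.027778 · 0.018114 = 0.011573

0.0116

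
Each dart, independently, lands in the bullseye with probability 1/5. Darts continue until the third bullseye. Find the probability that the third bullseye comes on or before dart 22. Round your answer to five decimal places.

0.84551

Finishing within 22 darts ⇔ at least 3 successes in the first 22. With X ~ Binomial(22, 0.20), P(Y ≤ 22) = 1 − P(X ≤ 2).
  k=0: C(22,0)·0.20^0·0.80^22 = 0.0073787
  k=1: C(22,1)·0.20^1·0.80^21 = 0.0405828
  k=2: C(22,2)·0.20^2·0.80^20 = 0.1065299
1 − 0.1544915 = 0.8455085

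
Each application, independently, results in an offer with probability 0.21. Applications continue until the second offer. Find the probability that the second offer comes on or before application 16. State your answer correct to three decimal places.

Finishing within 16 applications ⇔ at least 2 successes in the first 16. With X ~ Binomial(16, 0.21), P(Y ≤ 16) = 1 − P(X ≤ 1).
  k=0: C(16,0)·0.21^0·0.79^16 = 0.02302
  k=1: C(16,1)·0.21^1·0.79^15 = 0.09789
1 − 0.12091 = 0.87909

0.879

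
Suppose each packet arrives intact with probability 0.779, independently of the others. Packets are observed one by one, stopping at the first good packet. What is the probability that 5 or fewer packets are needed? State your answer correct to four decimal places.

0.9995

Y = number of packets to the first success; geometric, p = 0.779.
P(Y ≤ 5) = 1 − (1−p)^5 = 1 − 0.000527 = 0.999473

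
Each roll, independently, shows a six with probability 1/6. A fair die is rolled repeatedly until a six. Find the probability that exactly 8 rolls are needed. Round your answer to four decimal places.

0.0465

Geometric (trials to first success), p = 0.166667.
P(Y = 8) = (1−p)^7 · p = 0.27908 · 0.166667 = 0.046514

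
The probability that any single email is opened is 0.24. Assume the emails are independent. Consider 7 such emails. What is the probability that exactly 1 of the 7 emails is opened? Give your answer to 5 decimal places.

X ~ Binomial(n=7, p=0.24).
P(X=1) = C(7,1) · p^1 · (1−p)^6
= 7 · 0.24 · 0.1927 = 0.3237359

0.32374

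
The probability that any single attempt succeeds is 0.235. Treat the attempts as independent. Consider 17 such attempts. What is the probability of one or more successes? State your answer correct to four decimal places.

P(at least one) = 1 − P(none) = 1 − (1 − 0.235)^17
= 1 − 0.010526 = 0.989474

0.9895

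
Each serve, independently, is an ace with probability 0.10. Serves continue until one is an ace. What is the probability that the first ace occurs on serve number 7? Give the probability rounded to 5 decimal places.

Geometric (trials to first success), p = 0.10.
P(Y = 7) = (1−p)^6 · p = 0.53144 · 0.10 = 0.0531441

0.05314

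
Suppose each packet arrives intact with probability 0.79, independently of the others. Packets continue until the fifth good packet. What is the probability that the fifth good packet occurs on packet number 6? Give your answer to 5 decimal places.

Y = trial on which the fifth success occurs; negative binomial, r=5, p=0.79.
P(Y=6) = C(5,4) · p^5 · (1−p)^1
= 5 · 0.30771 · 0.21 = 0.3230909

0.32309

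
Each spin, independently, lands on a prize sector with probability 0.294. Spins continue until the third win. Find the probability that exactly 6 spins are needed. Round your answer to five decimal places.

Y = trial on which the third success occurs; negative binomial, r=3, p=0.294.
P(Y=6) = C(5,2) · p^3 · (1−p)^3
= 10 · 0.025412 · 0.3519 = 0.0894244

0.08942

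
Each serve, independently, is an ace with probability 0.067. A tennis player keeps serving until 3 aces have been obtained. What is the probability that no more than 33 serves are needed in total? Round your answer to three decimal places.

0.382

Finishing within 33 serves ⇔ at least 3 successes in the first 33. With X ~ Binomial(33, 0.067), P(Y ≤ 33) = 1 − P(X ≤ 2).
  k=0: C(33,0)·0.067^0·0.933^33 = 0.10141
  k=1: C(33,1)·0.067^1·0.933^32 = 0.24033
  k=2: C(33,2)·0.067^2·0.933^31 = 0.27613
1 − 0.61787 = 0.38213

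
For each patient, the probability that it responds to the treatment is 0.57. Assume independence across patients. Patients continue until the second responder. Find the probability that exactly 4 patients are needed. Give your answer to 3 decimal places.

0.180

Y = trial on which the second success occurs; negative binomial, r=2, p=0.57.
P(Y=4) = C(3,1) · p^2 · (1−p)^2
= 3 · 0.3249 · 0.1849 = 0.18022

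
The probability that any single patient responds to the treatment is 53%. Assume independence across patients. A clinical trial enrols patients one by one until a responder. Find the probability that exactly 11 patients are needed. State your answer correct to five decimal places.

0.00028

Geometric (trials to first success), p = 0.53.
P(Y = 11) = (1−p)^10 · p = 0.00052599 · 0.53 = 0.0002788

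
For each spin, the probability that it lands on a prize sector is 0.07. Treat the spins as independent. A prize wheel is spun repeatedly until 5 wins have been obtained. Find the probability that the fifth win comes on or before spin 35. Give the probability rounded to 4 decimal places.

Finishing within 35 spins ⇔ at least 5 successes in the first 35. With X ~ Binomial(35, 0.07), P(Y ≤ 35) = 1 − P(X ≤ 4).
  k=0: C(35,0)·0.07^0·0.93^35 = 0.078868
  k=1: C(35,1)·0.07^1·0.93^34 = 0.207772
  k=2: C(35,2)·0.07^2·0.93^33 = 0.265858
  k=3: C(35,3)·0.07^3·0.93^32 = 0.220119
  k=4: C(35,4)·0.07^4·0.93^31 = 0.132545
1 − 0.905163 = 0.094837

0.0948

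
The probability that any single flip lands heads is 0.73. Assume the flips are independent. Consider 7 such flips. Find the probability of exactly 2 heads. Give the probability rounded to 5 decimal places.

X ~ Binomial(n=7, p=0.73).
P(X=2) = C(7,2) · p^2 · (1−p)^5
= 21 · 0.5329 · 0.0014349 = 0.0160577

0.01606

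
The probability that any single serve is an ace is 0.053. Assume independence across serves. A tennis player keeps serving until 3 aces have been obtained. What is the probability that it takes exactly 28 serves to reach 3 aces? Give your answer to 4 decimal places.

0.0134

Y = trial on which the third success occurs; negative binomial, r=3, p=0.053.
P(Y=28) = C(27,2) · p^3 · (1−p)^25
= 351 · 0.00014888 · 0.2563 = 0.013393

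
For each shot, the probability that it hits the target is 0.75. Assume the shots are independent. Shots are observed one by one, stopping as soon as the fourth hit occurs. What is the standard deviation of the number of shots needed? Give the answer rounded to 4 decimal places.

1.3333

Y = total shots until the fourth success; negative binomial with r=4, p=0.75.
SD(Y) = √[r(1−p)/p²] = √(1.777778) = 1.333333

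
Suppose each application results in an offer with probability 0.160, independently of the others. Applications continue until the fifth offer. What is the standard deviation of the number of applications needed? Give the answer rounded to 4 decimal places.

12.8087

Y = total applications until the fifth success; negative binomial with r=5, p=0.16.
SD(Y) = √[r(1−p)/p²] = √(164.062500) = 12.808688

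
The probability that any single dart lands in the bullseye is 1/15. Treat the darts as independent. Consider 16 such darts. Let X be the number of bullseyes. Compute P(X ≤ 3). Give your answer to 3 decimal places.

X ~ Binomial(16, 0.066667); P(X ≤ 3) = Σ C(16,k) p^k (1−p)^(16−k) over k:
  k=0: C(16,0)·0.066667^0·0.933333^16 = 0.33158
  k=1: C(16,1)·0.066667^1·0.933333^15 = 0.37895
  k=2: C(16,2)·0.066667^2·0.933333^14 = 0.20301
  k=3: C(16,3)·0.066667^3·0.933333^13 = 0.06767
Total = 0.98121

0.981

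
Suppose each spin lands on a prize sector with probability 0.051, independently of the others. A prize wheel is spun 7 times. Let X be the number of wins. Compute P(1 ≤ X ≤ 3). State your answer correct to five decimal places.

X ~ Binomial(7, 0.051); P(1 ≤ X ≤ 3) = Σ C(7,k) p^k (1−p)^(7−k) over k:
  k=1: C(7,1)·0.051^1·0.949^6 = 0.2607747
  k=2: C(7,2)·0.051^2·0.949^5 = 0.0420427
  k=3: C(7,3)·0.051^3·0.949^4 = 0.0037657
Total = 0.3065831

0.30658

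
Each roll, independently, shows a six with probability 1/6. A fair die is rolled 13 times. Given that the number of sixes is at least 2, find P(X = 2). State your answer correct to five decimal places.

0.43948

X ~ Binomial(13, 0.166667). Want P(X=2 | X≥2) = P(X=2) / P(X≥2).
P(X=2) = C(13,2)·0.166667^2·0.833333^11 = 0.2916073
P(X≥2) = 1 − 0.0934639 − 0.2430061 = 0.6635300
Ratio = 0.2916073 / 0.6635300 = 0.4394787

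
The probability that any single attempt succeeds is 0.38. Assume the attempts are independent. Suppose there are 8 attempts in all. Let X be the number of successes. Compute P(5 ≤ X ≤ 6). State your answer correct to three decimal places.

0.138

X ~ Binomial(8, 0.38); P(5 ≤ X ≤ 6) = Σ C(8,k) p^k (1−p)^(8−k) over k:
  k=5: C(8,5)·0.38^5·0.62^3 = 0.10575
  k=6: C(8,6)·0.38^6·0.62^2 = 0.03241
Total = 0.13816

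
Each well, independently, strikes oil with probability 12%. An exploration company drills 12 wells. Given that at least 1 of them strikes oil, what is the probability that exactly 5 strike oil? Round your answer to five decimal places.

X ~ Binomial(12, 0.12). Want P(X=5 | X≥1) = P(X=5) / P(X≥1).
P(X=5) = C(12,5)·0.12^5·0.88^7 = 0.0080540
P(X≥1) = 1 − 0.2156712 = 0.7843288
Ratio = 0.0080540 / 0.7843288 = 0.0102686

0.01027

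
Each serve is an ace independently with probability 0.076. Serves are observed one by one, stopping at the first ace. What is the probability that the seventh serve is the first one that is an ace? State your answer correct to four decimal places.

Geometric (trials to first success), p = 0.076.
P(Y = 7) = (1−p)^6 · p = 0.62235 · 0.076 = 0.047298

0.0473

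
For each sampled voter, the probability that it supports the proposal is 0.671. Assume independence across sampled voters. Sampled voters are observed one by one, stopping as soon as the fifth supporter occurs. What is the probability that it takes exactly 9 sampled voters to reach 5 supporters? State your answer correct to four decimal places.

0.1116

Y = trial on which the fifth success occurs; negative binomial, r=5, p=0.671.
P(Y=9) = C(8,4) · p^5 · (1−p)^4
= 70 · 0.13602 · 0.011716 = 0.111556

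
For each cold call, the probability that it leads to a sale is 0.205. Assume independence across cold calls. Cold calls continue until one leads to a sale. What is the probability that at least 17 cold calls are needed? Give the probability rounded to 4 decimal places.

Y = number of cold calls to the first success; geometric, p = 0.205.
P(Y > 16) = P(first 16 all fail) = (1−p)^16 = 0.025461

0.0255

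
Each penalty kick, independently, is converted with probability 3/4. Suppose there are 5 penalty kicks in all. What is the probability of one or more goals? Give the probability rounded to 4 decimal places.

0.9990

P(at least one) = 1 − P(none) = 1 − (1 − 0.75)^5
= 1 − 0.000977 = 0.999023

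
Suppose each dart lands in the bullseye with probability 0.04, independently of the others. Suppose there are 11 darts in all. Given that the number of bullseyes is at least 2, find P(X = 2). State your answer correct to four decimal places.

0.8802

X ~ Binomial(11, 0.04). Want P(X=2 | X≥2) = P(X=2) / P(X≥2).
P(X=2) = C(11,2)·0.04^2·0.96^9 = 0.060943
P(X≥2) = 1 − 0.638239 − 0.292526 = 0.069234
Ratio = 0.060943 / 0.069234 = 0.880243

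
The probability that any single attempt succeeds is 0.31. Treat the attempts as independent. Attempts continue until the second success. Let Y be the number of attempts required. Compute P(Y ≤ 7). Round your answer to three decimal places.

0.691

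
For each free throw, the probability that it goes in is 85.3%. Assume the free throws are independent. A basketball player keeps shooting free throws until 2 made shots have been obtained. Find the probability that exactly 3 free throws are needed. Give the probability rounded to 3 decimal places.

Y = trial on which the second success occurs; negative binomial, r=2, p=0.853.
P(Y=3) = C(2,1) · p^2 · (1−p)^1
= 2 · 0.72761 · 0.147 = 0.21392

0.214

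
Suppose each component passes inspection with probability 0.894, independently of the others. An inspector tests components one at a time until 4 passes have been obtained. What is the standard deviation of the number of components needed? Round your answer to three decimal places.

0.728

Y = total components until the fourth success; negative binomial with r=4, p=0.894.
SD(Y) = √[r(1−p)/p²] = √(0.53051) = 0.72836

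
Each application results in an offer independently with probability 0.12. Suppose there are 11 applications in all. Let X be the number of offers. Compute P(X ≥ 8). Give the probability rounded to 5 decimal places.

X ~ Binomial(11, 0.12); P(X ≥ 8) = Σ C(11,k) p^k (1−p)^(11−k) over k:
  k=8: C(11,8)·0.12^8·0.88^3 = 0.0000048
  k=9: C(11,9)·0.12^9·0.88^2 = 0.0000002
  k=10: C(11,10)·0.12^10·0.88^1 = 0.0000000
  k=11: C(11,11)·0.12^11·0.88^0 = 0.0000000
Total = 0.0000051

0.00001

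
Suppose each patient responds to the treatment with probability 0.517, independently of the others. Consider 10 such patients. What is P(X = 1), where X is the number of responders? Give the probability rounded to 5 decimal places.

0.00740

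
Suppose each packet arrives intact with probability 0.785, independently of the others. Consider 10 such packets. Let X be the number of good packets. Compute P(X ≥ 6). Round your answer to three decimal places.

X ~ Binomial(10, 0.785); P(X ≥ 6) = Σ C(10,k) p^k (1−p)^(10−k) over k:
  k=6: C(10,6)·0.785^6·0.215^4 = 0.10500
  k=7: C(10,7)·0.785^7·0.215^3 = 0.21907
  k=8: C(10,8)·0.785^8·0.215^2 = 0.29995
  k=9: C(10,9)·0.785^9·0.215^1 = 0.24337
  k=10: C(10,10)·0.785^10·0.215^0 = 0.08886
Total = 0.95625

0.956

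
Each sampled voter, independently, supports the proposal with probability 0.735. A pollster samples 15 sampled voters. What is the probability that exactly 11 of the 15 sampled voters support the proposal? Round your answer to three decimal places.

0.228

X ~ Binomial(n=15, p=0.735).
P(X=11) = C(15,11) · p^11 · (1−p)^4
= 1365 · 0.033819 · 0.0049316 = 0.22765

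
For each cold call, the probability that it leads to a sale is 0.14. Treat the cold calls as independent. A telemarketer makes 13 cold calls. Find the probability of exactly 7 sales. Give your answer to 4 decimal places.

X ~ Binomial(n=13, p=0.14).
P(X=7) = C(13,7) · p^7 · (1−p)^6
= 1716 · 1.0541e-06 · 0.40457 = 0.000732

0.0007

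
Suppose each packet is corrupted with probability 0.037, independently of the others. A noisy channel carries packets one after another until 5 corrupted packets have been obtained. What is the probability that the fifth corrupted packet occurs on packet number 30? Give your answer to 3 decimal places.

Y = trial on which the fifth success occurs; negative binomial, r=5, p=0.037.
P(Y=30) = C(29,4) · p^5 · (1−p)^25
= 23751 · 6.9344e-08 · 0.38963 = 0.00064

0.001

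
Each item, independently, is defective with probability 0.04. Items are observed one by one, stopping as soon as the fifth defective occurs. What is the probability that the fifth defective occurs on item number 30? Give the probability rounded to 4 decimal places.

Y = trial on which the fifth success occurs; negative binomial, r=5, p=0.04.
P(Y=30) = C(29,4) · p^5 · (1−p)^25
= 23751 · 1.024e-07 · 0.3604 = 0.000877

0.0009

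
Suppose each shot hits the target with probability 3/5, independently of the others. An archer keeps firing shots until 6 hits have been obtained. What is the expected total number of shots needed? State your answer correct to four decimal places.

10.0000

Y = total shots until the sixth success; negative binomial with r=6, p=0.60.
E[Y] = r / p = 6 / 0.60 = 10.000000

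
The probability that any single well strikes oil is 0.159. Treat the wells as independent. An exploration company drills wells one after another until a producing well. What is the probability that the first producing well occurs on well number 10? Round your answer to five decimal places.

Geometric (trials to first success), p = 0.159.
P(Y = 10) = (1−p)^9 · p = 0.21046 · 0.159 = 0.0334627

0.03346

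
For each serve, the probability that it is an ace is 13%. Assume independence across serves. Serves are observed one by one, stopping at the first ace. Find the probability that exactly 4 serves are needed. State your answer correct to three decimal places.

0.086

Geometric (trials to first success), p = 0.13.
P(Y = 4) = (1−p)^3 · p = 0.6585 · 0.13 = 0.08561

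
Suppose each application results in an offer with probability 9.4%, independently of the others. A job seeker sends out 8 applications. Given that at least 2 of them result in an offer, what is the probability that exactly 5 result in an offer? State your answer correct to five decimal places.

X ~ Binomial(8, 0.094). Want P(X=5 | X≥2) = P(X=5) / P(X≥2).
P(X=5) = C(8,5)·0.094^5·0.906^3 = 0.0003056
P(X≥2) = 1 − 0.4539684 − 0.3768038 = 0.1692279
Ratio = 0.0003056 / 0.1692279 = 0.0018061

0.00181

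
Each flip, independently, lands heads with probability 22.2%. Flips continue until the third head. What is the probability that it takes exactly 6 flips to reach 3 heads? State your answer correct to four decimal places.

Y = trial on which the third success occurs; negative binomial, r=3, p=0.222.
P(Y=6) = C(5,2) · p^3 · (1−p)^3
= 10 · 0.010941 · 0.47091 = 0.051523

0.0515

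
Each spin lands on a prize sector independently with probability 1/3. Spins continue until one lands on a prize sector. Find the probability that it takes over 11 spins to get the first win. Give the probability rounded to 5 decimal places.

0.01156

Y = number of spins to the first success; geometric, p = 0.333333.
P(Y > 11) = P(first 11 all fail) = (1−p)^11 = 0.0115610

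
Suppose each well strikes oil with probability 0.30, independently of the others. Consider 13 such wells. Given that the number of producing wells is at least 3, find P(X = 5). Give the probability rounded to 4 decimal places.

0.2261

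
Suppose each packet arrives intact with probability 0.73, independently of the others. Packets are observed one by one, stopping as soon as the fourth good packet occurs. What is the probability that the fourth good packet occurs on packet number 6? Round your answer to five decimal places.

Y = trial on which the fourth success occurs; negative binomial, r=4, p=0.73.
P(Y=6) = C(5,3) · p^4 · (1−p)^2
= 10 · 0.28398 · 0.0729 = 0.2070232

0.20702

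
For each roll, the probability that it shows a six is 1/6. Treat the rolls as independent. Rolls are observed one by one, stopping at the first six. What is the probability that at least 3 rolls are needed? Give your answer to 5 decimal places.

0.69444

Y = number of rolls to the first success; geometric, p = 0.166667.
P(Y > 2) = P(first 2 all fail) = (1−p)^2 = 0.6944444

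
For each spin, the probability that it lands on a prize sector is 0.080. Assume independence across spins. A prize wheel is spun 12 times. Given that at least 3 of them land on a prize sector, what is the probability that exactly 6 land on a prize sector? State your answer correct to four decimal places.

0.0023

X ~ Binomial(12, 0.08). Want P(X=6 | X≥3) = P(X=6) / P(X≥3).
P(X=6) = C(12,6)·0.08^6·0.92^6 = 0.000147
P(X≥3) = 1 − 0.367666 − 0.383652 − 0.183486 = 0.065196
Ratio = 0.000147 / 0.065196 = 0.002253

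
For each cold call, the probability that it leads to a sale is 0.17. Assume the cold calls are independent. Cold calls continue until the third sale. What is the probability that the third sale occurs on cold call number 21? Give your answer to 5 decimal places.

0.03262

Y = trial on which the third success occurs; negative binomial, r=3, p=0.17.
P(Y=21) = C(20,2) · p^3 · (1−p)^18
= 190 · 0.004913 · 0.034947 = 0.0326217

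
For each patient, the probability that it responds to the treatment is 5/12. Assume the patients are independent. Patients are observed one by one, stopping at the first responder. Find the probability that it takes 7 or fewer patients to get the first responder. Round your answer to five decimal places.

0.97702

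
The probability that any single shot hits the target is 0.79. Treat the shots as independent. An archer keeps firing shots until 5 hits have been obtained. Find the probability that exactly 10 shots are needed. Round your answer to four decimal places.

0.0158

Y = trial on which the fifth success occurs; negative binomial, r=5, p=0.79.
P(Y=10) = C(9,4) · p^5 · (1−p)^5
= 126 · 0.30771 · 0.00040841 = 0.015834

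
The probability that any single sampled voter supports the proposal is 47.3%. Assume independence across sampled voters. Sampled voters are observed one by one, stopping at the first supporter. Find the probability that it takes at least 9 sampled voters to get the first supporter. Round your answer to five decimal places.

0.00595

Y = number of sampled voters to the first success; geometric, p = 0.473.
P(Y > 8) = P(first 8 all fail) = (1−p)^8 = 0.0059496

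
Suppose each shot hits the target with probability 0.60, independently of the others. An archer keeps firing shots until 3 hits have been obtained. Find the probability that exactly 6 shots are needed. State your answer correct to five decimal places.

0.13824

Y = trial on which the third success occurs; negative binomial, r=3, p=0.60.
P(Y=6) = C(5,2) · p^3 · (1−p)^3
= 10 · 0.216 · 0.064 = 0.1382400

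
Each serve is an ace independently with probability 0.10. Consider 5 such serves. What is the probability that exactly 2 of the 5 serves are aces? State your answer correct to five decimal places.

0.07290

X ~ Binomial(n=5, p=0.10).
P(X=2) = C(5,2) · p^2 · (1−p)^3
= 10 · 0.01 · 0.729 = 0.0729000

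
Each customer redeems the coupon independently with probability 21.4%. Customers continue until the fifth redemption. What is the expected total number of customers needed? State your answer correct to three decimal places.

Y = total customers until the fifth success; negative binomial with r=5, p=0.214.
E[Y] = r / p = 5 / 0.214 = 23.36449

23.364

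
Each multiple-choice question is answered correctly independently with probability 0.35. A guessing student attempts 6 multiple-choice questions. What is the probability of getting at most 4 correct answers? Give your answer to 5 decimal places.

X ~ Binomial(6, 0.35); P(X ≤ 4) = Σ C(6,k) p^k (1−p)^(6−k) over k:
  k=0: C(6,0)·0.35^0·0.65^6 = 0.0754189
  k=1: C(6,1)·0.35^1·0.65^5 = 0.2436610
  k=2: C(6,2)·0.35^2·0.65^4 = 0.3280052
  k=3: C(6,3)·0.35^3·0.65^3 = 0.2354909
  k=4: C(6,4)·0.35^4·0.65^2 = 0.0951021
Total = 0.9776782

0.97768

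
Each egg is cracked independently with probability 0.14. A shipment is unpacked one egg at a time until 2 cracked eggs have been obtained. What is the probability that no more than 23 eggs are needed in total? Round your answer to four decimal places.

0.8522

Finishing within 23 eggs ⇔ at least 2 successes in the first 23. With X ~ Binomial(23, 0.14), P(Y ≤ 23) = 1 − P(X ≤ 1).
  k=0: C(23,0)·0.14^0·0.86^23 = 0.031150
  k=1: C(23,1)·0.14^1·0.86^22 = 0.116633
1 − 0.147784 = 0.852216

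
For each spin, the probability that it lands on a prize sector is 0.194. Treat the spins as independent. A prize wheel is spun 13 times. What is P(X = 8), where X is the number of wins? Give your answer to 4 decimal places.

0.0009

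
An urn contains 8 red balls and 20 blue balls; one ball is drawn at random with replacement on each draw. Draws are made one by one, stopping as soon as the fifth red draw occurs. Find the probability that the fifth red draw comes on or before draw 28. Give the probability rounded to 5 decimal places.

Finishing within 28 draws ⇔ at least 5 successes in the first 28. With X ~ Binomial(28, 0.285714), P(Y ≤ 28) = 1 − P(X ≤ 4).
  k=0: C(28,0)·0.285714^0·0.714286^28 = 0.0000810
  k=1: C(28,1)·0.285714^1·0.714286^27 = 0.0009071
  k=2: C(28,2)·0.285714^2·0.714286^26 = 0.0048981
  k=3: C(28,3)·0.285714^3·0.714286^25 = 0.0169800
  k=4: C(28,4)·0.285714^4·0.714286^24 = 0.0424501
1 − 0.0653163 = 0.9346837

0.93468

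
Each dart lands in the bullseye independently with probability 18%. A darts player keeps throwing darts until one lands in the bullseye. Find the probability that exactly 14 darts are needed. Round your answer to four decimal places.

Geometric (trials to first success), p = 0.18.
P(Y = 14) = (1−p)^13 · p = 0.075784 · 0.18 = 0.013641

0.0136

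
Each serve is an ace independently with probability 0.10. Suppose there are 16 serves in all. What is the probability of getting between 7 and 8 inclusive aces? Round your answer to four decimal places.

X ~ Binomial(16, 0.10); P(7 ≤ X ≤ 8) = Σ C(16,k) p^k (1−p)^(16−k) over k:
  k=7: C(16,7)·0.10^7·0.90^9 = 0.000443
  k=8: C(16,8)·0.10^8·0.90^8 = 0.000055
Total = 0.000499

0.0005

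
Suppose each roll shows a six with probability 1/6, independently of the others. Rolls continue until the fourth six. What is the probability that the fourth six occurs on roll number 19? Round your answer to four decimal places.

Y = trial on which the fourth success occurs; negative binomial, r=4, p=0.166667.
P(Y=19) = C(18,3) · p^4 · (1−p)^15
= 816 · 0.0007716 · 0.064905 = 0.040866

0.0409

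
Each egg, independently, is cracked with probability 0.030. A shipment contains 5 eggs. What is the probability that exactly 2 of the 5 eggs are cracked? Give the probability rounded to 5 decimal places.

X ~ Binomial(n=5, p=0.03).
P(X=2) = C(5,2) · p^2 · (1−p)^3
= 10 · 0.0009 · 0.91267 = 0.0082141

0.00821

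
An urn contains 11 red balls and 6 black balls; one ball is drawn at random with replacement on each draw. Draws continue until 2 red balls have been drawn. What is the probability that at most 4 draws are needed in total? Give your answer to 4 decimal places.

Finishing within 4 draws ⇔ at least 2 successes in the first 4. With X ~ Binomial(4, 0.647059), P(Y ≤ 4) = 1 − P(X ≤ 1).
  k=0: C(4,0)·0.647059^0·0.352941^4 = 0.015517
  k=1: C(4,1)·0.647059^1·0.352941^3 = 0.113792
1 − 0.129309 = 0.870691

0.8707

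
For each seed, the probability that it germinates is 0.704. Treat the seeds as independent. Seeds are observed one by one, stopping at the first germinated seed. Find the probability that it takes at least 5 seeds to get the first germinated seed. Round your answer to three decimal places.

0.008

Y = number of seeds to the first success; geometric, p = 0.704.
P(Y > 4) = P(first 4 all fail) = (1−p)^4 = 0.00768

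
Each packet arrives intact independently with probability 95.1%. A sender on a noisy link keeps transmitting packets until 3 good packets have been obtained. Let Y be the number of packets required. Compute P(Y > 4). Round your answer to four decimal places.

0.0135

Needing more than 4 packets ⇔ fewer than 3 successes in the first 4. With X ~ Binomial(4, 0.951), P(Y > 4) = P(X ≤ 2).
  k=0: C(4,0)·0.951^0·0.049^4 = 0.000006
  k=1: C(4,1)·0.951^1·0.049^3 = 0.000448
  k=2: C(4,2)·0.951^2·0.049^2 = 0.013029
P(X ≤ 2) = 0.013482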